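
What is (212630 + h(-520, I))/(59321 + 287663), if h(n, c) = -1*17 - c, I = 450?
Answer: 212163/346984 ≈ 0.61145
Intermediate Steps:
h(n, c) = -17 - c
(212630 + h(-520, I))/(59321 + 287663) = (212630 + (-17 - 1*450))/(59321 + 287663) = (212630 + (-17 - 450))/346984 = (212630 - 467)*(1/346984) = 212163*(1/346984) = 212163/346984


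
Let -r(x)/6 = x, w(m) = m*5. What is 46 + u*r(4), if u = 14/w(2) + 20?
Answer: -2338/5 ≈ -467.60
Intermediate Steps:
w(m) = 5*m
r(x) = -6*x
u = 107/5 (u = 14/((5*2)) + 20 = 14/10 + 20 = 14*(⅒) + 20 = 7/5 + 20 = 107/5 ≈ 21.400)
46 + u*r(4) = 46 + 107*(-6*4)/5 = 46 + (107/5)*(-24) = 46 - 2568/5 = -2338/5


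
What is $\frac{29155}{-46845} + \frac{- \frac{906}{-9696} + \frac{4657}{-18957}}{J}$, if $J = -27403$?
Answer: $- \frac{1631649933827857}{2621688333485328} \approx -0.62237$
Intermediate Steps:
$\frac{29155}{-46845} + \frac{- \frac{906}{-9696} + \frac{4657}{-18957}}{J} = \frac{29155}{-46845} + \frac{- \frac{906}{-9696} + \frac{4657}{-18957}}{-27403} = 29155 \left(- \frac{1}{46845}\right) + \left(\left(-906\right) \left(- \frac{1}{9696}\right) + 4657 \left(- \frac{1}{18957}\right)\right) \left(- \frac{1}{27403}\right) = - \frac{5831}{9369} + \left(\frac{151}{1616} - \frac{4657}{18957}\right) \left(- \frac{1}{27403}\right) = - \frac{5831}{9369} - - \frac{4663205}{839477532336} = - \frac{5831}{9369} + \frac{4663205}{839477532336} = - \frac{1631649933827857}{2621688333485328}$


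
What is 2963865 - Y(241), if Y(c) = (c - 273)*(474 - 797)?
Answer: 2953529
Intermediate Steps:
Y(c) = 88179 - 323*c (Y(c) = (-273 + c)*(-323) = 88179 - 323*c)
2963865 - Y(241) = 2963865 - (88179 - 323*241) = 2963865 - (88179 - 77843) = 2963865 - 1*10336 = 2963865 - 10336 = 2953529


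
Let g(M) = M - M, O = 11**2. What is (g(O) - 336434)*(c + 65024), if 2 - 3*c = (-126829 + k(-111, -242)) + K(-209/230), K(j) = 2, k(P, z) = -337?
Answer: -108411819292/3 ≈ -3.6137e+10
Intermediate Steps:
O = 121
c = 127166/3 (c = 2/3 - ((-126829 - 337) + 2)/3 = 2/3 - (-127166 + 2)/3 = 2/3 - 1/3*(-127164) = 2/3 + 42388 = 127166/3 ≈ 42389.)
g(M) = 0
(g(O) - 336434)*(c + 65024) = (0 - 336434)*(127166/3 + 65024) = -336434*322238/3 = -108411819292/3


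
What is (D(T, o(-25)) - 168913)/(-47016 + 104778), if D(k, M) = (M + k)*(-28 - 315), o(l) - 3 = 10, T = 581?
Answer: -372655/57762 ≈ -6.4516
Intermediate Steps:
o(l) = 13 (o(l) = 3 + 10 = 13)
D(k, M) = -343*M - 343*k (D(k, M) = (M + k)*(-343) = -343*M - 343*k)
(D(T, o(-25)) - 168913)/(-47016 + 104778) = ((-343*13 - 343*581) - 168913)/(-47016 + 104778) = ((-4459 - 199283) - 168913)/57762 = (-203742 - 168913)*(1/57762) = -372655*1/57762 = -372655/57762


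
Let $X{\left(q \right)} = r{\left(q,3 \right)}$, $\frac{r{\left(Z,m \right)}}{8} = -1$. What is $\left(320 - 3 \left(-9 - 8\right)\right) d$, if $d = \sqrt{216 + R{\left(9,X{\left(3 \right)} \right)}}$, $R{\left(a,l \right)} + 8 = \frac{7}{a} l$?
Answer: $\frac{742 \sqrt{454}}{3} \approx 5270.0$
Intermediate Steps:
$r{\left(Z,m \right)} = -8$ ($r{\left(Z,m \right)} = 8 \left(-1\right) = -8$)
$X{\left(q \right)} = -8$
$R{\left(a,l \right)} = -8 + \frac{7 l}{a}$ ($R{\left(a,l \right)} = -8 + \frac{7}{a} l = -8 + \frac{7 l}{a}$)
$d = \frac{2 \sqrt{454}}{3}$ ($d = \sqrt{216 - \left(8 + \frac{56}{9}\right)} = \sqrt{216 - \left(8 + 56 \cdot \frac{1}{9}\right)} = \sqrt{216 - \frac{128}{9}} = \sqrt{\frac{1816}{9}} = \frac{2 \sqrt{454}}{3} \approx 14.205$)
$\left(320 - 3 \left(-9 - 8\right)\right) d = \left(320 - 3 \left(-9 - 8\right)\right) \frac{2 \sqrt{454}}{3} = \left(320 - -51\right) \frac{2 \sqrt{454}}{3} = \left(320 + 51\right) \frac{2 \sqrt{454}}{3} = 371 \frac{2 \sqrt{454}}{3} = \frac{742 \sqrt{454}}{3}$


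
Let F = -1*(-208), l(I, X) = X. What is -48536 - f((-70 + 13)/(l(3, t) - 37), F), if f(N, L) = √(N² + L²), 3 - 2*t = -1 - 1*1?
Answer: -48536 - 10*√228881/23 ≈ -48744.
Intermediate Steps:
t = 5/2 (t = 3/2 - (-1 - 1*1)/2 = 3/2 - (-1 - 1)/2 = 3/2 - ½*(-2) = 3/2 + 1 = 5/2 ≈ 2.5000)
F = 208
f(N, L) = √(L² + N²)
-48536 - f((-70 + 13)/(l(3, t) - 37), F) = -48536 - √(208² + ((-70 + 13)/(5/2 - 37))²) = -48536 - √(43264 + (-57/(-69/2))²) = -48536 - √(43264 + (-57*(-2/69))²) = -48536 - √(43264 + (38/23)²) = -48536 - √(43264 + 1444/529) = -48536 - √(22888100/529) = -48536 - 10*√228881/23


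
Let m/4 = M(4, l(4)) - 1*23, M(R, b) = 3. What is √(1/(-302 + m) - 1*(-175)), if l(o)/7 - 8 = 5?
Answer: √25536318/382 ≈ 13.229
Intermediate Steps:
l(o) = 91 (l(o) = 56 + 7*5 = 56 + 35 = 91)
m = -80 (m = 4*(3 - 1*23) = 4*(3 - 23) = 4*(-20) = -80)
√(1/(-302 + m) - 1*(-175)) = √(1/(-302 - 80) - 1*(-175)) = √(1/(-382) + 175) = √(-1/382 + 175) = √(66849/382) = √25536318/382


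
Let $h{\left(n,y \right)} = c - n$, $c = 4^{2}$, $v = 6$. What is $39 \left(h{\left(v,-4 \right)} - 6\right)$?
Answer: $156$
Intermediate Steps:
$c = 16$
$h{\left(n,y \right)} = 16 - n$
$39 \left(h{\left(v,-4 \right)} - 6\right) = 39 \left(\left(16 - 6\right) - 6\right) = 39 \left(10 - 6\right) = 39 \cdot 4 = 156$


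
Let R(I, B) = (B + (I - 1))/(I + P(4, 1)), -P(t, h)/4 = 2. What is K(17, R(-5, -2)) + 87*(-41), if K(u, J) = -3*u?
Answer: -3618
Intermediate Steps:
P(t, h) = -8 (P(t, h) = -4*2 = -8)
R(I, B) = (-1 + B + I)/(-8 + I) (R(I, B) = (B + (I - 1))/(I - 8) = (B + (-1 + I))/(-8 + I) = (-1 + B + I)/(-8 + I))
K(17, R(-5, -2)) + 87*(-41) = -3*17 + 87*(-41) = -51 - 3567 = -3618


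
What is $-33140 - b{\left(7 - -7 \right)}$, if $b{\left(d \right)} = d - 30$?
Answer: $-33124$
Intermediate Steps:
$b{\left(d \right)} = -30 + d$
$-33140 - b{\left(7 - -7 \right)} = -33140 - \left(-30 + \left(7 - -7\right)\right) = -33140 - \left(-30 + \left(7 + 7\right)\right) = -33140 - \left(-30 + 14\right) = -33140 - -16 = -33140 + 16 = -33124$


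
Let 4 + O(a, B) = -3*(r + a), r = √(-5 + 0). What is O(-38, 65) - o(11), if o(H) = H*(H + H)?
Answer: -132 - 3*I*√5 ≈ -132.0 - 6.7082*I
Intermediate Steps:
r = I*√5 (r = √(-5) = I*√5 ≈ 2.2361*I)
o(H) = 2*H² (o(H) = H*(2*H) = 2*H²)
O(a, B) = -4 - 3*a - 3*I*√5 (O(a, B) = -4 - 3*(I*√5 + a) = -4 - 3*(a + I*√5) = -4 + (-3*a - 3*I*√5) = -4 - 3*a - 3*I*√5)
O(-38, 65) - o(11) = (-4 - 3*(-38) - 3*I*√5) - 2*11² = (-4 + 114 - 3*I*√5) - 2*121 = (110 - 3*I*√5) - 1*242 = (110 - 3*I*√5) - 242 = -132 - 3*I*√5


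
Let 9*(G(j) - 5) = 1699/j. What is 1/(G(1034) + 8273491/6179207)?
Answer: 57503700342/375010081649 ≈ 0.15334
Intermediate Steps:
G(j) = 5 + 1699/(9*j) (G(j) = 5 + (1699/j)/9 = 5 + 1699/(9*j))
1/(G(1034) + 8273491/6179207) = 1/((5 + (1699/9)/1034) + 8273491/6179207) = 1/((5 + (1699/9)*(1/1034)) + 8273491*(1/6179207)) = 1/((5 + 1699/9306) + 8273491/6179207) = 1/(48229/9306 + 8273491/6179207) = 1/(375010081649/57503700342) = 57503700342/375010081649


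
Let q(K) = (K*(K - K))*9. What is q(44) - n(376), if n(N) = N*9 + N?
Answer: -3760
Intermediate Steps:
q(K) = 0 (q(K) = (K*0)*9 = 0*9 = 0)
n(N) = 10*N (n(N) = 9*N + N = 10*N)
q(44) - n(376) = 0 - 10*376 = 0 - 1*3760 = 0 - 3760 = -3760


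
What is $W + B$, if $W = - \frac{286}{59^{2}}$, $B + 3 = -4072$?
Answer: $- \frac{14185361}{3481} \approx -4075.1$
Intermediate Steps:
$B = -4075$ ($B = -3 - 4072 = -4075$)
$W = - \frac{286}{3481} \approx -0.08216$
$W + B = - \frac{286}{3481} - 4075 = - \frac{14185361}{3481}$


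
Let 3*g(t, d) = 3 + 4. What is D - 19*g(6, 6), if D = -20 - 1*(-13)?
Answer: -154/3 ≈ -51.333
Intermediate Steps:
g(t, d) = 7/3 (g(t, d) = (3 + 4)/3 = (1/3)*7 = 7/3)
D = -7 (D = -20 + 13 = -7)
D - 19*g(6, 6) = -7 - 19*7/3 = -7 - 133/3 = -154/3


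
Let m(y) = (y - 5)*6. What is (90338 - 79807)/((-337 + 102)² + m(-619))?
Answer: 10531/51481 ≈ 0.20456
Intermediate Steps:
m(y) = -30 + 6*y (m(y) = (-5 + y)*6 = -30 + 6*y)
(90338 - 79807)/((-337 + 102)² + m(-619)) = (90338 - 79807)/((-337 + 102)² + (-30 + 6*(-619))) = 10531/((-235)² + (-30 - 3714)) = 10531/(55225 - 3744) = 10531/51481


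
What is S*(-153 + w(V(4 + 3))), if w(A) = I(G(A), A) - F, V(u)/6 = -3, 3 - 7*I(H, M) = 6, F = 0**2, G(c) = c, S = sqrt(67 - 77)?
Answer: -1074*I*sqrt(10)/7 ≈ -485.18*I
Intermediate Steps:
S = I*sqrt(10) (S = sqrt(-10) = I*sqrt(10) ≈ 3.1623*I)
F = 0
I(H, M) = -3/7 (I(H, M) = 3/7 - 1/7*6 = 3/7 - 6/7 = -3/7)
V(u) = -18 (V(u) = 6*(-3) = -18)
w(A) = -3/7 (w(A) = -3/7 - 1*0 = -3/7 + 0 = -3/7)
S*(-153 + w(V(4 + 3))) = (I*sqrt(10))*(-153 - 3/7) = (I*sqrt(10))*(-1074/7) = -1074*I*sqrt(10)/7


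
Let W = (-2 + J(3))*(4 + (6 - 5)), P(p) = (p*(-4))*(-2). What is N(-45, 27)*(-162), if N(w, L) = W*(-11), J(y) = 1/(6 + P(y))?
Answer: -17523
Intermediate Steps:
P(p) = 8*p (P(p) = -4*p*(-2) = 8*p)
J(y) = 1/(6 + 8*y)
W = -59/6 (W = (-2 + 1/(2*(3 + 4*3)))*(4 + (6 - 5)) = (-2 + 1/(2*(3 + 12)))*(4 + 1) = (-2 + (½)/15)*5 = (-2 + (½)*(1/15))*5 = (-2 + 1/30)*5 = -59/30*5 = -59/6 ≈ -9.8333)
N(w, L) = 649/6 (N(w, L) = -59/6*(-11) = 649/6)
N(-45, 27)*(-162) = (649/6)*(-162) = -17523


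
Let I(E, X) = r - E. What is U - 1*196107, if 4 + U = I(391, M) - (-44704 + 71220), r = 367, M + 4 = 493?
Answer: -222651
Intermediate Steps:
M = 489 (M = -4 + 493 = 489)
I(E, X) = 367 - E
U = -26544 (U = -4 + ((367 - 1*391) - (-44704 + 71220)) = -4 + ((367 - 391) - 1*26516) = -4 + (-24 - 26516) = -4 - 26540 = -26544)
U - 1*196107 = -26544 - 1*196107 = -26544 - 196107 = -222651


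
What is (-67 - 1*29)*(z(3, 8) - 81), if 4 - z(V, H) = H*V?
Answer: 9696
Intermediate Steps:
z(V, H) = 4 - H*V
(-67 - 1*29)*(z(3, 8) - 81) = (-67 - 1*29)*((4 - 1*8*3) - 81) = (-67 - 29)*((4 - 24) - 81) = -96*(-20 - 81) = -96*(-101) = 9696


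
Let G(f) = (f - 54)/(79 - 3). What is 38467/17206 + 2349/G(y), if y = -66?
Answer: -63897248/43015 ≈ -1485.5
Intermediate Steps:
G(f) = -27/38 + f/76 (G(f) = (-54 + f)/76 = (-54 + f)*(1/76) = -27/38 + f/76)
38467/17206 + 2349/G(y) = 38467/17206 + 2349/(-27/38 + (1/76)*(-66)) = 38467*(1/17206) + 2349/(-27/38 - 33/38) = 38467/17206 + 2349/(-30/19) = 38467/17206 + 2349*(-19/30) = 38467/17206 - 14877/10 = -63897248/43015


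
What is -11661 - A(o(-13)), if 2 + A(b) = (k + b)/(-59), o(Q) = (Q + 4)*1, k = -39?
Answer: -687929/59 ≈ -11660.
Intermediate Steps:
o(Q) = 4 + Q (o(Q) = (4 + Q)*1 = 4 + Q)
A(b) = -79/59 - b/59 (A(b) = -2 + (-39 + b)/(-59) = -2 + (-39 + b)*(-1/59) = -2 + (39/59 - b/59) = -79/59 - b/59)
-11661 - A(o(-13)) = -11661 - (-79/59 - (4 - 13)/59) = -11661 - (-79/59 - 1/59*(-9)) = -11661 - (-79/59 + 9/59) = -11661 - 1*(-70/59) = -11661 + 70/59 = -687929/59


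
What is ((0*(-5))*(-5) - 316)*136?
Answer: -42976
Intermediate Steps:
((0*(-5))*(-5) - 316)*136 = (0*(-5) - 316)*136 = (0 - 316)*136 = -316*136 = -42976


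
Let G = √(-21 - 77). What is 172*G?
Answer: 1204*I*√2 ≈ 1702.7*I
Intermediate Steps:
G = 7*I*√2 (G = √(-98) = 7*I*√2 ≈ 9.8995*I)
172*G = 172*(7*I*√2) = 1204*I*√2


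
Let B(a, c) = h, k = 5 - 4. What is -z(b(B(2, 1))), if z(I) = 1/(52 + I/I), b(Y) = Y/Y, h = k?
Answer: -1/53 ≈ -0.018868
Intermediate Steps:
k = 1
h = 1
B(a, c) = 1
b(Y) = 1
z(I) = 1/53 (z(I) = 1/(52 + 1) = 1/53)
-z(b(B(2, 1))) = -1*1/53 = -1/53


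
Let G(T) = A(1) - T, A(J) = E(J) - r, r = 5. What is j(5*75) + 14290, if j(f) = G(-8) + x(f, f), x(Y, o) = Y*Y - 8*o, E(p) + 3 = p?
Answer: 151916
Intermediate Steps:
E(p) = -3 + p
A(J) = -8 + J (A(J) = (-3 + J) - 1*5 = (-3 + J) - 5 = -8 + J)
x(Y, o) = Y² - 8*o
G(T) = -7 - T (G(T) = (-8 + 1) - T = -7 - T)
j(f) = 1 + f² - 8*f (j(f) = (-7 - 1*(-8)) + (f² - 8*f) = (-7 + 8) + (f² - 8*f) = 1 + (f² - 8*f) = 1 + f² - 8*f)
j(5*75) + 14290 = (1 + (5*75)² - 40*75) + 14290 = (1 + 375² - 8*375) + 14290 = (1 + 140625 - 3000) + 14290 = 137626 + 14290 = 151916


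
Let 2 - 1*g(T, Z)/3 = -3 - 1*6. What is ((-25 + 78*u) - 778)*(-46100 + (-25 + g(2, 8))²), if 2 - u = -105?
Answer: -347249548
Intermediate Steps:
u = 107 (u = 2 - 1*(-105) = 2 + 105 = 107)
g(T, Z) = 33 (g(T, Z) = 6 - 3*(-3 - 1*6) = 6 - 3*(-3 - 6) = 6 - 3*(-9) = 6 + 27 = 33)
((-25 + 78*u) - 778)*(-46100 + (-25 + g(2, 8))²) = ((-25 + 78*107) - 778)*(-46100 + (-25 + 33)²) = ((-25 + 8346) - 778)*(-46100 + 8²) = (8321 - 778)*(-46100 + 64) = 7543*(-46036) = -347249548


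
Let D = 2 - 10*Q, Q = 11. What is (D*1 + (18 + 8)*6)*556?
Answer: 26688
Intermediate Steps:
D = -108 (D = 2 - 10*11 = 2 - 110 = -108)
(D*1 + (18 + 8)*6)*556 = (-108*1 + (18 + 8)*6)*556 = (-108 + 26*6)*556 = (-108 + 156)*556 = 48*556 = 26688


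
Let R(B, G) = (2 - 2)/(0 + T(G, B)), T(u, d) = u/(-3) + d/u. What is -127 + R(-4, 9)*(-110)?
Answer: -127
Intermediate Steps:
T(u, d) = -u/3 + d/u (T(u, d) = u*(-⅓) + d/u = -u/3 + d/u)
R(B, G) = 0 (R(B, G) = (2 - 2)/(0 + (-G/3 + B/G)) = 0/(-G/3 + B/G) = 0)
-127 + R(-4, 9)*(-110) = -127 + 0*(-110) = -127 + 0 = -127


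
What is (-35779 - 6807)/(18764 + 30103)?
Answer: -42586/48867 ≈ -0.87147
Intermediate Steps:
(-35779 - 6807)/(18764 + 30103) = -42586/48867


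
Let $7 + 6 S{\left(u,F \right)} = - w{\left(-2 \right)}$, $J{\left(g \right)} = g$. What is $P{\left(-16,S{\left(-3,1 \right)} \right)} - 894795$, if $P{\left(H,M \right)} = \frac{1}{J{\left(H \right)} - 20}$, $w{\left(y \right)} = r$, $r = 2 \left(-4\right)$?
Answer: $- \frac{32212621}{36} \approx -8.948 \cdot 10^{5}$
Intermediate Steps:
$r = -8$
$w{\left(y \right)} = -8$
$S{\left(u,F \right)} = \frac{1}{6}$ ($S{\left(u,F \right)} = - \frac{7}{6} + \frac{\left(-1\right) \left(-8\right)}{6} = - \frac{7}{6} + \frac{1}{6} \cdot 8 = - \frac{7}{6} + \frac{4}{3} = \frac{1}{6}$)
$P{\left(H,M \right)} = \frac{1}{-20 + H}$ ($P{\left(H,M \right)} = \frac{1}{H - 20} = \frac{1}{-20 + H}$)
$P{\left(-16,S{\left(-3,1 \right)} \right)} - 894795 = \frac{1}{-20 - 16} - 894795 = \frac{1}{-36} - 894795 = - \frac{1}{36} - 894795 = - \frac{32212621}{36}$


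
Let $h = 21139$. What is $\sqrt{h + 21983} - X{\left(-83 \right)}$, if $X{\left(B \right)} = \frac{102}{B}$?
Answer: $\frac{102}{83} + \sqrt{43122} \approx 208.89$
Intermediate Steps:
$\sqrt{h + 21983} - X{\left(-83 \right)} = \sqrt{21139 + 21983} - \frac{102}{-83} = \sqrt{43122} - 102 \left(- \frac{1}{83}\right) = \sqrt{43122} - - \frac{102}{83} = \sqrt{43122} + \frac{102}{83} = \frac{102}{83} + \sqrt{43122}$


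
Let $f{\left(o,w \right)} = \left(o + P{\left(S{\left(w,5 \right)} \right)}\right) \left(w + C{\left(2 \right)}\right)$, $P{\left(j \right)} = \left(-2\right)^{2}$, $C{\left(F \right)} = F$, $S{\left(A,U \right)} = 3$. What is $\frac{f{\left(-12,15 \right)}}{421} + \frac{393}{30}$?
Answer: $\frac{53791}{4210} \approx 12.777$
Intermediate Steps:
$P{\left(j \right)} = 4$
$f{\left(o,w \right)} = \left(2 + w\right) \left(4 + o\right)$ ($f{\left(o,w \right)} = \left(o + 4\right) \left(w + 2\right) = \left(4 + o\right) \left(2 + w\right) = \left(2 + w\right) \left(4 + o\right)$)
$\frac{f{\left(-12,15 \right)}}{421} + \frac{393}{30} = \frac{8 + 2 \left(-12\right) + 4 \cdot 15 - 180}{421} + \frac{393}{30} = \left(8 - 24 + 60 - 180\right) \frac{1}{421} + 393 \cdot \frac{1}{30} = \left(-136\right) \frac{1}{421} + \frac{131}{10} = - \frac{136}{421} + \frac{131}{10} = \frac{53791}{4210}$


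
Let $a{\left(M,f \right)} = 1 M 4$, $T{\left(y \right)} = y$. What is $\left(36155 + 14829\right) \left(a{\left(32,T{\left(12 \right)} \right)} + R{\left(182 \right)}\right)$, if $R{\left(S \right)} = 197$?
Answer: $16569800$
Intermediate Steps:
$a{\left(M,f \right)} = 4 M$ ($a{\left(M,f \right)} = M 4 = 4 M$)
$\left(36155 + 14829\right) \left(a{\left(32,T{\left(12 \right)} \right)} + R{\left(182 \right)}\right) = \left(36155 + 14829\right) \left(4 \cdot 32 + 197\right) = 50984 \left(128 + 197\right) = 50984 \cdot 325 = 16569800$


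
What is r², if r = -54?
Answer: 2916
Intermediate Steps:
r² = (-54)² = 2916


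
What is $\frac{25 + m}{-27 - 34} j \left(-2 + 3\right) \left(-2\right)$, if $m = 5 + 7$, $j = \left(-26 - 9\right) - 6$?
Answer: $- \frac{3034}{61} \approx -49.738$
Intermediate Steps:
$j = -41$ ($j = -35 - 6 = -41$)
$m = 12$
$\frac{25 + m}{-27 - 34} j \left(-2 + 3\right) \left(-2\right) = \frac{25 + 12}{-27 - 34} \left(-41\right) \left(-2 + 3\right) \left(-2\right) = \frac{37}{-61} \left(-41\right) 1 \left(-2\right) = 37 \left(- \frac{1}{61}\right) \left(-41\right) \left(-2\right) = \left(- \frac{37}{61}\right) \left(-41\right) \left(-2\right) = \frac{1517}{61} \left(-2\right) = - \frac{3034}{61}$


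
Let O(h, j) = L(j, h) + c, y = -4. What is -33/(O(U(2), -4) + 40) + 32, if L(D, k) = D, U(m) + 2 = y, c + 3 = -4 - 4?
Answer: 767/25 ≈ 30.680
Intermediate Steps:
c = -11 (c = -3 + (-4 - 4) = -3 - 8 = -11)
U(m) = -6 (U(m) = -2 - 4 = -6)
O(h, j) = -11 + j (O(h, j) = j - 11 = -11 + j)
-33/(O(U(2), -4) + 40) + 32 = -33/((-11 - 4) + 40) + 32 = -33/(-15 + 40) + 32 = -33/25 + 32 = 767/25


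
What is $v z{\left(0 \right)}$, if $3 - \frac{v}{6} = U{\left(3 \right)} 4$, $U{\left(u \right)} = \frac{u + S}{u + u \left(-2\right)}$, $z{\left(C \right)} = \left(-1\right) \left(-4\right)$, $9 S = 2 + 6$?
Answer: $\frac{1768}{9} \approx 196.44$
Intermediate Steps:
$S = \frac{8}{9}$ ($S = \frac{2 + 6}{9} = \frac{1}{9} \cdot 8 = \frac{8}{9} \approx 0.88889$)
$z{\left(C \right)} = 4$
$U{\left(u \right)} = - \frac{\frac{8}{9} + u}{u}$ ($U{\left(u \right)} = \frac{u + \frac{8}{9}}{u + u \left(-2\right)} = \frac{\frac{8}{9} + u}{u - 2 u} = \frac{\frac{8}{9} + u}{\left(-1\right) u} = \left(\frac{8}{9} + u\right) \left(- \frac{1}{u}\right) = - \frac{\frac{8}{9} + u}{u}$)
$v = \frac{442}{9}$ ($v = 18 - 6 \frac{- \frac{8}{9} - 3}{3} \cdot 4 = 18 - 6 \cdot \frac{1}{3} \left(- \frac{35}{9}\right) 4 = 18 - 6 \left(\left(- \frac{35}{27}\right) 4\right) = 18 - - \frac{280}{9} = 18 + \frac{280}{9} = \frac{442}{9} \approx 49.111$)
$v z{\left(0 \right)} = \frac{442}{9} \cdot 4 = \frac{1768}{9}$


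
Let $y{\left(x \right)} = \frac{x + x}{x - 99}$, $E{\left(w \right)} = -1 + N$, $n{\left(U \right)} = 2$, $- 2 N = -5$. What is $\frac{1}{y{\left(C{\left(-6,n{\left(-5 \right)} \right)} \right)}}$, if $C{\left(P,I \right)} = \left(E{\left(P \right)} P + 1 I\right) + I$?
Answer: $\frac{52}{5} \approx 10.4$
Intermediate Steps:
$N = \frac{5}{2}$ ($N = \left(- \frac{1}{2}\right) \left(-5\right) = \frac{5}{2} \approx 2.5$)
$E{\left(w \right)} = \frac{3}{2}$ ($E{\left(w \right)} = -1 + \frac{5}{2} = \frac{3}{2}$)
$C{\left(P,I \right)} = 2 I + \frac{3 P}{2}$ ($C{\left(P,I \right)} = \left(\frac{3 P}{2} + 1 I\right) + I = \left(\frac{3 P}{2} + I\right) + I = \left(I + \frac{3 P}{2}\right) + I = 2 I + \frac{3 P}{2}$)
$y{\left(x \right)} = \frac{2 x}{-99 + x}$
$\frac{1}{y{\left(C{\left(-6,n{\left(-5 \right)} \right)} \right)}} = \frac{1}{2 \left(2 \cdot 2 + \frac{3}{2} \left(-6\right)\right) \frac{1}{-99 + \left(2 \cdot 2 + \frac{3}{2} \left(-6\right)\right)}} = \frac{1}{2 \left(4 - 9\right) \frac{1}{-99 + \left(4 - 9\right)}} = \frac{1}{2 \left(-5\right) \frac{1}{-99 - 5}} = \frac{1}{2 \left(-5\right) \frac{1}{-104}} = \frac{1}{2 \left(-5\right) \left(- \frac{1}{104}\right)} = \frac{1}{\frac{5}{52}} = \frac{52}{5}$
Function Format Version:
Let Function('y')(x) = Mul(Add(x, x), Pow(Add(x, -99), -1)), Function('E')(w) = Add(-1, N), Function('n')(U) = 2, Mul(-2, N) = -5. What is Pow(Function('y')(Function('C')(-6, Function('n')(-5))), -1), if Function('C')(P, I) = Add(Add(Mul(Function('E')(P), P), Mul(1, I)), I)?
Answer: Rational(52, 5) ≈ 10.400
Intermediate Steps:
N = Rational(5, 2) (N = Mul(Rational(-1, 2), -5) = Rational(5, 2) ≈ 2.5000)
Function('E')(w) = Rational(3, 2) (Function('E')(w) = Add(-1, Rational(5, 2)) = Rational(3, 2))
Function('C')(P, I) = Add(Mul(2, I), Mul(Rational(3, 2), P)) (Function('C')(P, I) = Add(Add(Mul(Rational(3, 2), P), Mul(1, I)), I) = Add(Add(Mul(Rational(3, 2), P), I), I) = Add(Add(I, Mul(Rational(3, 2), P)), I) = Add(Mul(2, I), Mul(Rational(3, 2), P)))
Function('y')(x) = Mul(2, x, Pow(Add(-99, x), -1)) (Function('y')(x) = Mul(Mul(2, x), Pow(Add(-99, x), -1)) = Mul(2, x, Pow(Add(-99, x), -1)))
Pow(Function('y')(Function('C')(-6, Function('n')(-5))), -1) = Pow(Mul(2, Add(Mul(2, 2), Mul(Rational(3, 2), -6)), Pow(Add(-99, Add(Mul(2, 2), Mul(Rational(3, 2), -6))), -1)), -1) = Pow(Mul(2, Add(4, -9), Pow(Add(-99, Add(4, -9)), -1)), -1) = Pow(Mul(2, -5, Pow(Add(-99, -5), -1)), -1) = Pow(Mul(2, -5, Pow(-104, -1)), -1) = Pow(Mul(2, -5, Rational(-1, 104)), -1) = Pow(Rational(5, 52), -1) = Rational(52, 5)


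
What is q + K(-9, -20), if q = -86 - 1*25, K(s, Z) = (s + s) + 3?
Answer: -126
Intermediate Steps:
K(s, Z) = 3 + 2*s (K(s, Z) = 2*s + 3 = 3 + 2*s)
q = -111 (q = -86 - 25 = -111)
q + K(-9, -20) = -111 + (3 + 2*(-9)) = -111 + (3 - 18) = -111 - 15 = -126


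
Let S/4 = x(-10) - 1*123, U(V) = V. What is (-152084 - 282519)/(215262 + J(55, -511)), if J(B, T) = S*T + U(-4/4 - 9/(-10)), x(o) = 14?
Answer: -4346030/4380579 ≈ -0.99211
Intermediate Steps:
S = -436 (S = 4*(14 - 1*123) = 4*(14 - 123) = 4*(-109) = -436)
J(B, T) = -1/10 - 436*T (J(B, T) = -436*T + (-4/4 - 9/(-10)) = -436*T + (-4*1/4 - 9*(-1/10)) = -436*T + (-1 + 9/10) = -436*T - 1/10 = -1/10 - 436*T)
(-152084 - 282519)/(215262 + J(55, -511)) = (-152084 - 282519)/(215262 + (-1/10 - 436*(-511))) = -434603/(215262 + (-1/10 + 222796)) = -434603/(215262 + 2227959/10) = -434603/4380579/10 = -434603*10/4380579 = -4346030/4380579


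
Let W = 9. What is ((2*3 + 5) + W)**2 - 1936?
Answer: -1536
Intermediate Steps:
((2*3 + 5) + W)**2 - 1936 = ((2*3 + 5) + 9)**2 - 1936 = ((6 + 5) + 9)**2 - 1936 = (11 + 9)**2 - 1936 = 20**2 - 1936 = 400 - 1936 = -1536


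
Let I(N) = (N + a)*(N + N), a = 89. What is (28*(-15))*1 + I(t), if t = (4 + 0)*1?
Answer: 324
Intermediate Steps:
t = 4 (t = 4*1 = 4)
I(N) = 2*N*(89 + N) (I(N) = (N + 89)*(N + N) = (89 + N)*(2*N) = 2*N*(89 + N))
(28*(-15))*1 + I(t) = (28*(-15))*1 + 2*4*(89 + 4) = -420*1 + 2*4*93 = -420 + 744 = 324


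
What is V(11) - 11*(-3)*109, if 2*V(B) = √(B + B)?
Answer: 3597 + √22/2 ≈ 3599.3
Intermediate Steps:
V(B) = √2*√B/2 (V(B) = √(B + B)/2 = √(2*B)/2 = (√2*√B)/2 = √2*√B/2)
V(11) - 11*(-3)*109 = √2*√11/2 - 11*(-3)*109 = √22/2 + 33*109 = √22/2 + 3597 = 3597 + √22/2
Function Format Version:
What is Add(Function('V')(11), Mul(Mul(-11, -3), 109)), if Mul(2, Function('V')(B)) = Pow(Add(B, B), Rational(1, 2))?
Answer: Add(3597, Mul(Rational(1, 2), Pow(22, Rational(1, 2)))) ≈ 3599.3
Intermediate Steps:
Function('V')(B) = Mul(Rational(1, 2), Pow(2, Rational(1, 2)), Pow(B, Rational(1, 2))) (Function('V')(B) = Mul(Rational(1, 2), Pow(Add(B, B), Rational(1, 2))) = Mul(Rational(1, 2), Pow(Mul(2, B), Rational(1, 2))) = Mul(Rational(1, 2), Mul(Pow(2, Rational(1, 2)), Pow(B, Rational(1, 2)))) = Mul(Rational(1, 2), Pow(2, Rational(1, 2)), Pow(B, Rational(1, 2))))
Add(Function('V')(11), Mul(Mul(-11, -3), 109)) = Add(Mul(Rational(1, 2), Pow(2, Rational(1, 2)), Pow(11, Rational(1, 2))), Mul(Mul(-11, -3), 109)) = Add(Mul(Rational(1, 2), Pow(22, Rational(1, 2))), Mul(33, 109)) = Add(Mul(Rational(1, 2), Pow(22, Rational(1, 2))), 3597) = Add(3597, Mul(Rational(1, 2), Pow(22, Rational(1, 2))))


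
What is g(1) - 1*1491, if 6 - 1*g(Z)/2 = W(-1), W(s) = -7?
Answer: -1465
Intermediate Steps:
g(Z) = 26 (g(Z) = 12 - 2*(-7) = 12 + 14 = 26)
g(1) - 1*1491 = 26 - 1*1491 = 26 - 1491 = -1465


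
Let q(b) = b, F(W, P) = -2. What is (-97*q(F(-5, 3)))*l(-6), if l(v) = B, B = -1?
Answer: -194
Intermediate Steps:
l(v) = -1
(-97*q(F(-5, 3)))*l(-6) = -97*(-2)*(-1) = 194*(-1) = -194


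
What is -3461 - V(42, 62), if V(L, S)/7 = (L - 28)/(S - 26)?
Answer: -62347/18 ≈ -3463.7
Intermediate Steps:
V(L, S) = 7*(-28 + L)/(-26 + S) (V(L, S) = 7*((L - 28)/(S - 26)) = 7*((-28 + L)/(-26 + S)) = 7*(-28 + L)/(-26 + S))
-3461 - V(42, 62) = -3461 - 7*(-28 + 42)/(-26 + 62) = -3461 - 7*14/36 = -3461 - 1*49/18 = -3461 - 49/18 = -62347/18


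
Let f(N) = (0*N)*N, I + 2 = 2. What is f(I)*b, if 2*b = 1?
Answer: 0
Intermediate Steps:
I = 0 (I = -2 + 2 = 0)
b = 1/2 (b = (1/2)*1 = 1/2 ≈ 0.50000)
f(N) = 0 (f(N) = 0*N = 0)
f(I)*b = 0*(1/2) = 0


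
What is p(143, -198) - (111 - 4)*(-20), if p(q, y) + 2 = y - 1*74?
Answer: 1866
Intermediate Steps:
p(q, y) = -76 + y (p(q, y) = -2 + (y - 1*74) = -2 + (y - 74) = -2 + (-74 + y) = -76 + y)
p(143, -198) - (111 - 4)*(-20) = (-76 - 198) - (111 - 4)*(-20) = -274 - 107*(-20) = -274 - 1*(-2140) = -274 + 2140 = 1866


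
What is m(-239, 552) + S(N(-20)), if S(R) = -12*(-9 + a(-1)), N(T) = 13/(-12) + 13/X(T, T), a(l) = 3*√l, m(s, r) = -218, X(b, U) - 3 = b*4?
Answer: -110 - 36*I ≈ -110.0 - 36.0*I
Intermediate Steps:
X(b, U) = 3 + 4*b (X(b, U) = 3 + b*4 = 3 + 4*b)
N(T) = -13/12 + 13/(3 + 4*T) (N(T) = 13/(-12) + 13/(3 + 4*T) = 13*(-1/12) + 13/(3 + 4*T) = -13/12 + 13/(3 + 4*T))
S(R) = 108 - 36*I (S(R) = -12*(-9 + 3*√(-1)) = -12*(-9 + 3*I) = 108 - 36*I)
m(-239, 552) + S(N(-20)) = -218 + (108 - 36*I) = -110 - 36*I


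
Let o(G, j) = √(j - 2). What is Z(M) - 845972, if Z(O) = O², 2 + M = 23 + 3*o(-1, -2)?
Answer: -845567 + 252*I ≈ -8.4557e+5 + 252.0*I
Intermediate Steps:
o(G, j) = √(-2 + j)
M = 21 + 6*I (M = -2 + (23 + 3*√(-2 - 2)) = -2 + (23 + 3*√(-4)) = -2 + (23 + 3*(2*I)) = -2 + (23 + 6*I) = 21 + 6*I ≈ 21.0 + 6.0*I)
Z(M) - 845972 = (21 + 6*I)² - 845972 = -845972 + (21 + 6*I)²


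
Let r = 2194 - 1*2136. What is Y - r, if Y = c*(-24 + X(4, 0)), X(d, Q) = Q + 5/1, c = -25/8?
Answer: 11/8 ≈ 1.3750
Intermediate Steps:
c = -25/8 (c = -25*1/8 = -25/8 ≈ -3.1250)
X(d, Q) = 5 + Q (X(d, Q) = Q + 5*1 = Q + 5 = 5 + Q)
Y = 475/8 (Y = -25*(-24 + (5 + 0))/8 = -25*(-24 + 5)/8 = -25/8*(-19) = 475/8 ≈ 59.375)
r = 58 (r = 2194 - 2136 = 58)
Y - r = 475/8 - 1*58 = 475/8 - 58 = 11/8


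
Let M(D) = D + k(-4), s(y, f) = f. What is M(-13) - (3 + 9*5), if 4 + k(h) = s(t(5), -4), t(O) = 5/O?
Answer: -69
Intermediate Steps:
k(h) = -8 (k(h) = -4 - 4 = -8)
M(D) = -8 + D (M(D) = D - 8 = -8 + D)
M(-13) - (3 + 9*5) = (-8 - 13) - (3 + 9*5) = -21 - (3 + 45) = -21 - 1*48 = -21 - 48 = -69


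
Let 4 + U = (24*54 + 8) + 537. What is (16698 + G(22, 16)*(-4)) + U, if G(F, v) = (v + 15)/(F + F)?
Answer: 203854/11 ≈ 18532.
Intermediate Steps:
G(F, v) = (15 + v)/(2*F) (G(F, v) = (15 + v)/((2*F)) = (15 + v)*(1/(2*F)) = (15 + v)/(2*F))
U = 1837 (U = -4 + ((24*54 + 8) + 537) = -4 + ((1296 + 8) + 537) = -4 + (1304 + 537) = -4 + 1841 = 1837)
(16698 + G(22, 16)*(-4)) + U = (16698 + ((½)*(15 + 16)/22)*(-4)) + 1837 = (16698 + ((½)*(1/22)*31)*(-4)) + 1837 = (16698 + (31/44)*(-4)) + 1837 = (16698 - 31/11) + 1837 = 183647/11 + 1837 = 203854/11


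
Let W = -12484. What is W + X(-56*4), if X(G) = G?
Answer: -12708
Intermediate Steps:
W + X(-56*4) = -12484 - 56*4 = -12484 - 224 = -12708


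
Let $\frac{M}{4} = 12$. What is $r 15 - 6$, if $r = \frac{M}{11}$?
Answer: $\frac{654}{11} \approx 59.455$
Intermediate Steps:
$M = 48$ ($M = 4 \cdot 12 = 48$)
$r = \frac{48}{11} \approx 4.3636$
$r 15 - 6 = \frac{48}{11} \cdot 15 - 6 = \frac{720}{11} - 6 = \frac{654}{11}$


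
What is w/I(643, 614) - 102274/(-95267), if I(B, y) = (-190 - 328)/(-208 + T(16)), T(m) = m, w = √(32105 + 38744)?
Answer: 102274/95267 + 96*√70849/259 ≈ 99.733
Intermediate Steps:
w = √70849 ≈ 266.17
I(B, y) = 259/96 (I(B, y) = (-190 - 328)/(-208 + 16) = -518/(-192) = -518*(-1/192) = 259/96)
w/I(643, 614) - 102274/(-95267) = √70849/(259/96) - 102274/(-95267) = √70849*(96/259) - 102274*(-1/95267) = 96*√70849/259 + 102274/95267 = 102274/95267 + 96*√70849/259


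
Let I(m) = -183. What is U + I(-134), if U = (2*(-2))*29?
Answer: -299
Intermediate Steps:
U = -116 (U = -4*29 = -116)
U + I(-134) = -116 - 183 = -299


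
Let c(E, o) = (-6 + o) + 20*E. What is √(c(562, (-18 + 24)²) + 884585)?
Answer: √895855 ≈ 946.50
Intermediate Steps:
c(E, o) = -6 + o + 20*E
√(c(562, (-18 + 24)²) + 884585) = √((-6 + (-18 + 24)² + 20*562) + 884585) = √((-6 + 6² + 11240) + 884585) = √((-6 + 36 + 11240) + 884585) = √(11270 + 884585) = √895855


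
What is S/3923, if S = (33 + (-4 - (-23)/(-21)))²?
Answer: 343396/1730043 ≈ 0.19849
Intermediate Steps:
S = 343396/441 (S = (33 + (-4 - (-23)*(-1)/21))² = (33 + (-4 - 1*23/21))² = (33 + (-4 - 23/21))² = (33 - 107/21)² = (586/21)² = 343396/441 ≈ 778.68)
S/3923 = (343396/441)/3923 = (343396/441)*(1/3923) = 343396/1730043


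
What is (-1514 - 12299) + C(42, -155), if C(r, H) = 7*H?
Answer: -14898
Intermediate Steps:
(-1514 - 12299) + C(42, -155) = (-1514 - 12299) + 7*(-155) = -13813 - 1085 = -14898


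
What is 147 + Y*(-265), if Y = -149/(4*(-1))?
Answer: -38897/4 ≈ -9724.3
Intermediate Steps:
Y = 149/4 (Y = -149/(-4) = -149*(-¼) = 149/4 ≈ 37.250)
147 + Y*(-265) = 147 + (149/4)*(-265) = 147 - 39485/4 = -38897/4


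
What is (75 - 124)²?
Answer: 2401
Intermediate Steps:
(75 - 124)² = (-49)² = 2401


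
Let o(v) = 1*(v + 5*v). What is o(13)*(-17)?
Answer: -1326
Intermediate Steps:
o(v) = 6*v (o(v) = 1*(6*v) = 6*v)
o(13)*(-17) = (6*13)*(-17) = 78*(-17) = -1326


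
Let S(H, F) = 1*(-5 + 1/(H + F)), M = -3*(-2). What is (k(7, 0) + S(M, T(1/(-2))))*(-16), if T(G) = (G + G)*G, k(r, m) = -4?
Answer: 1840/13 ≈ 141.54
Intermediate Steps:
T(G) = 2*G² (T(G) = (2*G)*G = 2*G²)
M = 6
S(H, F) = -5 + 1/(F + H) (S(H, F) = 1*(-5 + 1/(F + H)) = -5 + 1/(F + H))
(k(7, 0) + S(M, T(1/(-2))))*(-16) = (-4 + (1 - 10*(1/(-2))² - 5*6)/(2*(1/(-2))² + 6))*(-16) = (-4 + (1 - 10*(-½)² - 30)/(2*(-½)² + 6))*(-16) = (-4 + (1 - 10/4 - 30)/(2*(¼) + 6))*(-16) = (-4 + (1 - 5*½ - 30)/(½ + 6))*(-16) = (-4 + (1 - 5/2 - 30)/(13/2))*(-16) = (-4 + (2/13)*(-63/2))*(-16) = (-4 - 63/13)*(-16) = -115/13*(-16) = 1840/13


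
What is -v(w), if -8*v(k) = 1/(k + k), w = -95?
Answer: -1/1520 ≈ -0.00065789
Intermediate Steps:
v(k) = -1/(16*k) (v(k) = -1/(8*(k + k)) = -1/(2*k)/8 = -1/(16*k))
-v(w) = -(-1)/(16*(-95)) = -(-1)*(-1)/(16*95) = -1*1/1520 = -1/1520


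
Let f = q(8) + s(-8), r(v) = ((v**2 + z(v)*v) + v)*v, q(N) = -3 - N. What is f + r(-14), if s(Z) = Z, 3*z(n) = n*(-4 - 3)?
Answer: 11507/3 ≈ 3835.7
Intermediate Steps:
z(n) = -7*n/3 (z(n) = (n*(-4 - 3))/3 = (n*(-7))/3 = (-7*n)/3 = -7*n/3)
r(v) = v*(v - 4*v**2/3) (r(v) = ((v**2 + (-7*v/3)*v) + v)*v = ((v**2 - 7*v**2/3) + v)*v = (-4*v**2/3 + v)*v = (v - 4*v**2/3)*v = v*(v - 4*v**2/3))
f = -19 (f = (-3 - 1*8) - 8 = (-3 - 8) - 8 = -11 - 8 = -19)
f + r(-14) = -19 + (1/3)*(-14)**2*(3 - 4*(-14)) = -19 + (1/3)*196*(3 + 56) = -19 + (1/3)*196*59 = -19 + 11564/3 = 11507/3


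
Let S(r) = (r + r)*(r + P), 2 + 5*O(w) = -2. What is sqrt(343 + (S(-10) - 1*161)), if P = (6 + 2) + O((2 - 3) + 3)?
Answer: sqrt(238) ≈ 15.427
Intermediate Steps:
O(w) = -4/5 (O(w) = -2/5 + (1/5)*(-2) = -2/5 - 2/5 = -4/5)
P = 36/5 (P = (6 + 2) - 4/5 = 8 - 4/5 = 36/5 ≈ 7.2000)
S(r) = 2*r*(36/5 + r) (S(r) = (r + r)*(r + 36/5) = (2*r)*(36/5 + r) = 2*r*(36/5 + r))
sqrt(343 + (S(-10) - 1*161)) = sqrt(343 + ((2/5)*(-10)*(36 + 5*(-10)) - 1*161)) = sqrt(343 + ((2/5)*(-10)*(36 - 50) - 161)) = sqrt(343 + ((2/5)*(-10)*(-14) - 161)) = sqrt(343 + (56 - 161)) = sqrt(343 - 105) = sqrt(238)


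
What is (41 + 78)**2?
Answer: 14161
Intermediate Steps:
(41 + 78)**2 = 119**2 = 14161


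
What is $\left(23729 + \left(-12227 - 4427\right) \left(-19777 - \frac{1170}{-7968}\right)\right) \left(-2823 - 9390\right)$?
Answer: $- \frac{2671145059072239}{664} \approx -4.0228 \cdot 10^{12}$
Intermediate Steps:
$\left(23729 + \left(-12227 - 4427\right) \left(-19777 - \frac{1170}{-7968}\right)\right) \left(-2823 - 9390\right) = \left(23729 - 16654 \left(-19777 - - \frac{195}{1328}\right)\right) \left(-12213\right) = \left(23729 - 16654 \left(-19777 + \frac{195}{1328}\right)\right) \left(-12213\right) = \left(23729 - - \frac{218697505147}{664}\right) \left(-12213\right) = \left(23729 + \frac{218697505147}{664}\right) \left(-12213\right) = \frac{218713261203}{664} \left(-12213\right) = - \frac{2671145059072239}{664}$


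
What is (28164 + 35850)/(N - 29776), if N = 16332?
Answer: -32007/6722 ≈ -4.7615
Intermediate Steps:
(28164 + 35850)/(N - 29776) = (28164 + 35850)/(16332 - 29776) = 64014/(-13444) = 64014*(-1/13444) = -32007/6722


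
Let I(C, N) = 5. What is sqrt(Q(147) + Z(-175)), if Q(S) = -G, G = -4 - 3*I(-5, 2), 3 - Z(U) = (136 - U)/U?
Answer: sqrt(29127)/35 ≈ 4.8762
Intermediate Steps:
Z(U) = 3 - (136 - U)/U
G = -19 (G = -4 - 3*5 = -4 - 15 = -19)
Q(S) = 19 (Q(S) = -1*(-19) = 19)
sqrt(Q(147) + Z(-175)) = sqrt(19 + (4 - 136/(-175))) = sqrt(19 + (4 - 136*(-1/175))) = sqrt(19 + (4 + 136/175)) = sqrt(19 + 836/175) = sqrt(4161/175) = sqrt(29127)/35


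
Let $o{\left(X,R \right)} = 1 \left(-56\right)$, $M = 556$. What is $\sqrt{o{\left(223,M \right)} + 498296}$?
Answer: $24 \sqrt{865} \approx 705.86$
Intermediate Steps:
$o{\left(X,R \right)} = -56$
$\sqrt{o{\left(223,M \right)} + 498296} = \sqrt{-56 + 498296} = \sqrt{498240} = 24 \sqrt{865}$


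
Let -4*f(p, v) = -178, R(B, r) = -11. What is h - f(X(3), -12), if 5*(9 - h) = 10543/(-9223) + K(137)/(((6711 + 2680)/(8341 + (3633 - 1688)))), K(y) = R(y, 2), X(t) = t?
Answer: -28462573773/866131930 ≈ -32.862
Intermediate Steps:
f(p, v) = 89/2 (f(p, v) = -¼*(-178) = 89/2)
K(y) = -11
h = 5040148556/433065965 (h = 9 - (10543/(-9223) - 11*(8341 + (3633 - 1688))/(6711 + 2680))/5 = 9 - (10543*(-1/9223) - 11/(9391/(8341 + 1945)))/5 = 9 - (-10543/9223 - 11/(9391/10286))/5 = 9 - (-10543/9223 - 11/(9391*(1/10286)))/5 = 9 - (-10543/9223 - 11/9391/10286)/5 = 9 - (-10543/9223 - 11*10286/9391)/5 = 9 - (-10543/9223 - 113146/9391)/5 = 9 - ⅕*(-1142554871/86613193) = 9 + 1142554871/433065965 = 5040148556/433065965 ≈ 11.638)
h - f(X(3), -12) = 5040148556/433065965 - 1*89/2 = 5040148556/433065965 - 89/2 = -28462573773/866131930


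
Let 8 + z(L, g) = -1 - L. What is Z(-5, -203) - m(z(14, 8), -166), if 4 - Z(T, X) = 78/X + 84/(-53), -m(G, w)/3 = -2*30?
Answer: -1872398/10759 ≈ -174.03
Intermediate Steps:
z(L, g) = -9 - L (z(L, g) = -8 + (-1 - L) = -9 - L)
m(G, w) = 180 (m(G, w) = -(-6)*30 = -3*(-60) = 180)
Z(T, X) = 296/53 - 78/X (Z(T, X) = 4 - (78/X + 84/(-53)) = 4 - (78/X + 84*(-1/53)) = 4 - (78/X - 84/53) = 4 - (-84/53 + 78/X) = 4 + (84/53 - 78/X) = 296/53 - 78/X)
Z(-5, -203) - m(z(14, 8), -166) = (296/53 - 78/(-203)) - 1*180 = (296/53 - 78*(-1/203)) - 180 = (296/53 + 78/203) - 180 = 64222/10759 - 180 = -1872398/10759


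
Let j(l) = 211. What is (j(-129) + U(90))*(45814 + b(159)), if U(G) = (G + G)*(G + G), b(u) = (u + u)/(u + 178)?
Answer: 503501969596/337 ≈ 1.4941e+9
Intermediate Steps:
b(u) = 2*u/(178 + u) (b(u) = (2*u)/(178 + u) = 2*u/(178 + u))
U(G) = 4*G² (U(G) = (2*G)*(2*G) = 4*G²)
(j(-129) + U(90))*(45814 + b(159)) = (211 + 4*90²)*(45814 + 2*159/(178 + 159)) = (211 + 4*8100)*(45814 + 2*159/337) = (211 + 32400)*(45814 + 2*159*(1/337)) = 32611*(45814 + 318/337) = 32611*(15439636/337) = 503501969596/337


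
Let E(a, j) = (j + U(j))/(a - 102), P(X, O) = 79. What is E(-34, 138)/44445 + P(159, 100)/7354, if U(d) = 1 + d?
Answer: 237740011/22225700040 ≈ 0.010697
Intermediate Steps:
E(a, j) = (1 + 2*j)/(-102 + a) (E(a, j) = (j + (1 + j))/(a - 102) = (1 + 2*j)/(-102 + a))
E(-34, 138)/44445 + P(159, 100)/7354 = ((1 + 2*138)/(-102 - 34))/44445 + 79/7354 = ((1 + 276)/(-136))*(1/44445) + 79*(1/7354) = -1/136*277*(1/44445) + 79/7354 = -277/136*1/44445 + 79/7354 = -277/6044520 + 79/7354 = 237740011/22225700040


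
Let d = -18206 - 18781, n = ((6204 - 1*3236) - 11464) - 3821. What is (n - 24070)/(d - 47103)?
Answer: 12129/28030 ≈ 0.43271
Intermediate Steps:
n = -12317 (n = ((6204 - 3236) - 11464) - 3821 = (2968 - 11464) - 3821 = -8496 - 3821 = -12317)
d = -36987
(n - 24070)/(d - 47103) = (-12317 - 24070)/(-36987 - 47103) = -36387/(-84090) = -36387*(-1/84090) = 12129/28030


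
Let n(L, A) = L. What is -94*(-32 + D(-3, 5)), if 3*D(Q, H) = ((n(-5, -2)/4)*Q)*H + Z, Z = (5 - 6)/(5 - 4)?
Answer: 14711/6 ≈ 2451.8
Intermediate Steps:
Z = -1 (Z = -1/1 = -1*1 = -1)
D(Q, H) = -1/3 - 5*H*Q/12 (D(Q, H) = (((-5/4)*Q)*H - 1)/3 = (((-5*1/4)*Q)*H - 1)/3 = ((-5*Q/4)*H - 1)/3 = (-5*H*Q/4 - 1)/3 = (-1 - 5*H*Q/4)/3 = -1/3 - 5*H*Q/12)
-94*(-32 + D(-3, 5)) = -94*(-32 + (-1/3 - 5/12*5*(-3))) = -94*(-32 + (-1/3 + 25/4)) = -94*(-32 + 71/12) = -94*(-313/12) = 14711/6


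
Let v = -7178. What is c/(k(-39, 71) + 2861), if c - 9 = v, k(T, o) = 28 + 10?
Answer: -7169/2899 ≈ -2.4729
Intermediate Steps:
k(T, o) = 38
c = -7169 (c = 9 - 7178 = -7169)
c/(k(-39, 71) + 2861) = -7169/(38 + 2861) = -7169/2899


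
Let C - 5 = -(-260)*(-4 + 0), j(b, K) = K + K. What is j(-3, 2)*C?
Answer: -4140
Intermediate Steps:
j(b, K) = 2*K
C = -1035 (C = 5 - (-260)*(-4 + 0) = 5 - (-260)*(-4) = 5 - 130*8 = 5 - 1040 = -1035)
j(-3, 2)*C = (2*2)*(-1035) = 4*(-1035) = -4140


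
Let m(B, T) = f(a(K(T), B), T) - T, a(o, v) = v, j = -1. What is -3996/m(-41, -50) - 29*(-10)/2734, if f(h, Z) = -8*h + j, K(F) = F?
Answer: -5407867/515359 ≈ -10.493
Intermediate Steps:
f(h, Z) = -1 - 8*h (f(h, Z) = -8*h - 1 = -1 - 8*h)
m(B, T) = -1 - T - 8*B (m(B, T) = (-1 - 8*B) - T = -1 - T - 8*B)
-3996/m(-41, -50) - 29*(-10)/2734 = -3996/(-1 - 1*(-50) - 8*(-41)) - 29*(-10)/2734 = -3996/(-1 + 50 + 328) + 290*(1/2734) = -3996/377 + 145/1367 = -5407867/515359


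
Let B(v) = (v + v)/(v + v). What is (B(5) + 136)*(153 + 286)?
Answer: 60143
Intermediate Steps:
B(v) = 1 (B(v) = (2*v)/((2*v)) = (2*v)*(1/(2*v)) = 1)
(B(5) + 136)*(153 + 286) = (1 + 136)*(153 + 286) = 137*439 = 60143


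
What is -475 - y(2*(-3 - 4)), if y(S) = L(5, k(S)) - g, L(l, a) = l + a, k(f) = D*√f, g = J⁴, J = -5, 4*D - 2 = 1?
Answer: 145 - 3*I*√14/4 ≈ 145.0 - 2.8062*I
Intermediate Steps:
D = ¾ (D = ½ + (¼)*1 = ½ + ¼ = ¾ ≈ 0.75000)
g = 625 (g = (-5)⁴ = 625)
k(f) = 3*√f/4
L(l, a) = a + l
y(S) = -620 + 3*√S/4 (y(S) = (3*√S/4 + 5) - 1*625 = (5 + 3*√S/4) - 625 = -620 + 3*√S/4)
-475 - y(2*(-3 - 4)) = -475 - (-620 + 3*√(2*(-3 - 4))/4) = -475 - (-620 + 3*√(2*(-7))/4) = -475 - (-620 + 3*√(-14)/4) = -475 - (-620 + 3*(I*√14)/4) = -475 - (-620 + 3*I*√14/4) = -475 + (620 - 3*I*√14/4) = 145 - 3*I*√14/4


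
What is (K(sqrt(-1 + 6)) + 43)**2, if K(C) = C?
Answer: (43 + sqrt(5))**2 ≈ 2046.3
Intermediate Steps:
(K(sqrt(-1 + 6)) + 43)**2 = (sqrt(-1 + 6) + 43)**2 = (sqrt(5) + 43)**2 = (43 + sqrt(5))**2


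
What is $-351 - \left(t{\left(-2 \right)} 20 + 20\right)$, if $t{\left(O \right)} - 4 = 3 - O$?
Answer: $-551$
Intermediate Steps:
$t{\left(O \right)} = 7 - O$ ($t{\left(O \right)} = 4 - \left(-3 + O\right) = 7 - O$)
$-351 - \left(t{\left(-2 \right)} 20 + 20\right) = -351 - \left(\left(7 - -2\right) 20 + 20\right) = -351 - \left(\left(7 + 2\right) 20 + 20\right) = -351 - \left(9 \cdot 20 + 20\right) = -351 - \left(180 + 20\right) = -351 - 200 = -551$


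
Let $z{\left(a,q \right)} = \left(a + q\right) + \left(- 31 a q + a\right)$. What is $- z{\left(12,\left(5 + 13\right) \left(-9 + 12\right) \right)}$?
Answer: $20010$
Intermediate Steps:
$z{\left(a,q \right)} = q + 2 a - 31 a q$ ($z{\left(a,q \right)} = \left(a + q\right) - \left(- a + 31 a q\right) = q + 2 a - 31 a q$)
$- z{\left(12,\left(5 + 13\right) \left(-9 + 12\right) \right)} = - (\left(5 + 13\right) \left(-9 + 12\right) + 2 \cdot 12 - 372 \left(5 + 13\right) \left(-9 + 12\right)) = - (18 \cdot 3 + 24 - 372 \cdot 18 \cdot 3) = - (54 + 24 - 372 \cdot 54) = - (54 + 24 - 20088) = \left(-1\right) \left(-20010\right) = 20010$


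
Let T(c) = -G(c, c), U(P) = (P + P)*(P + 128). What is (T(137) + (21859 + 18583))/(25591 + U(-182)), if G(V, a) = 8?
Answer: 40434/45247 ≈ 0.89363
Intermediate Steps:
U(P) = 2*P*(128 + P) (U(P) = (2*P)*(128 + P) = 2*P*(128 + P))
T(c) = -8 (T(c) = -1*8 = -8)
(T(137) + (21859 + 18583))/(25591 + U(-182)) = (-8 + (21859 + 18583))/(25591 + 2*(-182)*(128 - 182)) = (-8 + 40442)/(25591 + 2*(-182)*(-54)) = 40434/(25591 + 19656) = 40434/45247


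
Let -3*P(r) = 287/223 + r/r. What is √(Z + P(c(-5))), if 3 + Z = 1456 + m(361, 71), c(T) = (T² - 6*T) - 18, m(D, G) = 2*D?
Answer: 7*√2206585/223 ≈ 46.629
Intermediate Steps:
c(T) = -18 + T² - 6*T
P(r) = -170/223 (P(r) = -(287/223 + r/r)/3 = -(287*(1/223) + 1)/3 = -(287/223 + 1)/3 = -⅓*510/223 = -170/223)
Z = 2175 (Z = -3 + (1456 + 2*361) = -3 + (1456 + 722) = -3 + 2178 = 2175)
√(Z + P(c(-5))) = √(2175 - 170/223) = √(484855/223) = 7*√2206585/223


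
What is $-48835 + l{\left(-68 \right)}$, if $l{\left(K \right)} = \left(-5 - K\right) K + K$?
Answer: $-53187$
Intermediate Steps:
$l{\left(K \right)} = K + K \left(-5 - K\right)$ ($l{\left(K \right)} = K \left(-5 - K\right) + K = K + K \left(-5 - K\right)$)
$-48835 + l{\left(-68 \right)} = -48835 - - 68 \left(4 - 68\right) = -48835 - \left(-68\right) \left(-64\right) = -48835 - 4352 = -53187$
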